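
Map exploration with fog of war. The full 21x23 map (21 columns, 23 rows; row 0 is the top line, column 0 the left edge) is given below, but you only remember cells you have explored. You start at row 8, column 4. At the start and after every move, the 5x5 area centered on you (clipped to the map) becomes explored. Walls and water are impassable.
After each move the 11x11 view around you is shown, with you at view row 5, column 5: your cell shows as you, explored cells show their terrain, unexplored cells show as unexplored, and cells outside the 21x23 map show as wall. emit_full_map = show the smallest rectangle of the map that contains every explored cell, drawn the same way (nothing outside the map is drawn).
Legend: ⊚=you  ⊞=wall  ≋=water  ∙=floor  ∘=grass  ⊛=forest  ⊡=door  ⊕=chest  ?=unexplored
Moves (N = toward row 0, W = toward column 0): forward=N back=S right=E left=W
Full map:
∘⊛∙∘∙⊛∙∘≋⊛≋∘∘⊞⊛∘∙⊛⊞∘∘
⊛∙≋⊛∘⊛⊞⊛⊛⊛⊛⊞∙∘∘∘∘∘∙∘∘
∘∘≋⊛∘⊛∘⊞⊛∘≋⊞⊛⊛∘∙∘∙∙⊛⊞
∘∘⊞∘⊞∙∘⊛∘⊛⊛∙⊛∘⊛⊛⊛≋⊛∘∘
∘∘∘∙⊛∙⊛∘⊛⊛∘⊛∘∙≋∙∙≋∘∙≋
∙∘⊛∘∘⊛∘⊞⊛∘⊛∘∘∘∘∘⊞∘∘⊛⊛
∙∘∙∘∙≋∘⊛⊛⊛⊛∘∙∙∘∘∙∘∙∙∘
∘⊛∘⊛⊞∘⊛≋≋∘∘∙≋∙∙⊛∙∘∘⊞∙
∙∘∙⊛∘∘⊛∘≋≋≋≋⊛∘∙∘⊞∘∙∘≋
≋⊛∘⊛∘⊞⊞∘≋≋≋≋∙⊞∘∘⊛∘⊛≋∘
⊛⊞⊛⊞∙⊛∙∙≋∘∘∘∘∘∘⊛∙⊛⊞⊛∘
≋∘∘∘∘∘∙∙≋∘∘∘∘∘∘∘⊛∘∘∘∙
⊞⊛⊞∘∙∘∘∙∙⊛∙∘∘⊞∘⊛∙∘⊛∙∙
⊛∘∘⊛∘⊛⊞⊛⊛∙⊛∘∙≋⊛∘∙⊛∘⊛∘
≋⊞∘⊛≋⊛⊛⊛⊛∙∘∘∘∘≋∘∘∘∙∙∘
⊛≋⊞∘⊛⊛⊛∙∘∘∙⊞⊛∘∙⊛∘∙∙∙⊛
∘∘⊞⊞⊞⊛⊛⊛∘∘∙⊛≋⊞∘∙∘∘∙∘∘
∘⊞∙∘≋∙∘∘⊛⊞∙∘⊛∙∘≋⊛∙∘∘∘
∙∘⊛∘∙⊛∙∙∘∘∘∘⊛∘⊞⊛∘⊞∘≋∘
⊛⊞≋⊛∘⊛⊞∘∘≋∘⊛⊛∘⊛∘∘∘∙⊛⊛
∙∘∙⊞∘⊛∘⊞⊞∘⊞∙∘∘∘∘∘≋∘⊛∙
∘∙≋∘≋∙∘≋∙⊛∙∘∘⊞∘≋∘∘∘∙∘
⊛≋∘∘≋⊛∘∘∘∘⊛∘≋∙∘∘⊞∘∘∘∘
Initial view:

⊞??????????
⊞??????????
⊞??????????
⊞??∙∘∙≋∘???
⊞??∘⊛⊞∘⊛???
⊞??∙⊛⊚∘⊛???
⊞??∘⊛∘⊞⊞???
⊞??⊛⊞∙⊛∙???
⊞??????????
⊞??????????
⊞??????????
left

⊞⊞?????????
⊞⊞?????????
⊞⊞?????????
⊞⊞?∘∙∘∙≋∘??
⊞⊞?⊛∘⊛⊞∘⊛??
⊞⊞?∘∙⊚∘∘⊛??
⊞⊞?⊛∘⊛∘⊞⊞??
⊞⊞?⊞⊛⊞∙⊛∙??
⊞⊞?????????
⊞⊞?????????
⊞⊞?????????

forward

⊞⊞?????????
⊞⊞?????????
⊞⊞?????????
⊞⊞?∘⊛∘∘⊛???
⊞⊞?∘∙∘∙≋∘??
⊞⊞?⊛∘⊚⊞∘⊛??
⊞⊞?∘∙⊛∘∘⊛??
⊞⊞?⊛∘⊛∘⊞⊞??
⊞⊞?⊞⊛⊞∙⊛∙??
⊞⊞?????????
⊞⊞?????????

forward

⊞⊞?????????
⊞⊞?????????
⊞⊞?????????
⊞⊞?∘∘∙⊛∙???
⊞⊞?∘⊛∘∘⊛???
⊞⊞?∘∙⊚∙≋∘??
⊞⊞?⊛∘⊛⊞∘⊛??
⊞⊞?∘∙⊛∘∘⊛??
⊞⊞?⊛∘⊛∘⊞⊞??
⊞⊞?⊞⊛⊞∙⊛∙??
⊞⊞?????????

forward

⊞⊞?????????
⊞⊞?????????
⊞⊞?????????
⊞⊞?∘⊞∘⊞∙???
⊞⊞?∘∘∙⊛∙???
⊞⊞?∘⊛⊚∘⊛???
⊞⊞?∘∙∘∙≋∘??
⊞⊞?⊛∘⊛⊞∘⊛??
⊞⊞?∘∙⊛∘∘⊛??
⊞⊞?⊛∘⊛∘⊞⊞??
⊞⊞?⊞⊛⊞∙⊛∙??

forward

⊞⊞⊞⊞⊞⊞⊞⊞⊞⊞⊞
⊞⊞?????????
⊞⊞?????????
⊞⊞?∘≋⊛∘⊛???
⊞⊞?∘⊞∘⊞∙???
⊞⊞?∘∘⊚⊛∙???
⊞⊞?∘⊛∘∘⊛???
⊞⊞?∘∙∘∙≋∘??
⊞⊞?⊛∘⊛⊞∘⊛??
⊞⊞?∘∙⊛∘∘⊛??
⊞⊞?⊛∘⊛∘⊞⊞??

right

⊞⊞⊞⊞⊞⊞⊞⊞⊞⊞⊞
⊞??????????
⊞??????????
⊞?∘≋⊛∘⊛∘???
⊞?∘⊞∘⊞∙∘???
⊞?∘∘∙⊚∙⊛???
⊞?∘⊛∘∘⊛∘???
⊞?∘∙∘∙≋∘???
⊞?⊛∘⊛⊞∘⊛???
⊞?∘∙⊛∘∘⊛???
⊞?⊛∘⊛∘⊞⊞???

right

⊞⊞⊞⊞⊞⊞⊞⊞⊞⊞⊞
???????????
???????????
?∘≋⊛∘⊛∘⊞???
?∘⊞∘⊞∙∘⊛???
?∘∘∙⊛⊚⊛∘???
?∘⊛∘∘⊛∘⊞???
?∘∙∘∙≋∘⊛???
?⊛∘⊛⊞∘⊛????
?∘∙⊛∘∘⊛????
?⊛∘⊛∘⊞⊞????

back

???????????
???????????
?∘≋⊛∘⊛∘⊞???
?∘⊞∘⊞∙∘⊛???
?∘∘∙⊛∙⊛∘???
?∘⊛∘∘⊚∘⊞???
?∘∙∘∙≋∘⊛???
?⊛∘⊛⊞∘⊛≋???
?∘∙⊛∘∘⊛????
?⊛∘⊛∘⊞⊞????
?⊞⊛⊞∙⊛∙????

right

???????????
???????????
∘≋⊛∘⊛∘⊞????
∘⊞∘⊞∙∘⊛∘???
∘∘∙⊛∙⊛∘⊛???
∘⊛∘∘⊛⊚⊞⊛???
∘∙∘∙≋∘⊛⊛???
⊛∘⊛⊞∘⊛≋≋???
∘∙⊛∘∘⊛?????
⊛∘⊛∘⊞⊞?????
⊞⊛⊞∙⊛∙?????

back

???????????
∘≋⊛∘⊛∘⊞????
∘⊞∘⊞∙∘⊛∘???
∘∘∙⊛∙⊛∘⊛???
∘⊛∘∘⊛∘⊞⊛???
∘∙∘∙≋⊚⊛⊛???
⊛∘⊛⊞∘⊛≋≋???
∘∙⊛∘∘⊛∘≋???
⊛∘⊛∘⊞⊞?????
⊞⊛⊞∙⊛∙?????
???????????

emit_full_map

∘≋⊛∘⊛∘⊞?
∘⊞∘⊞∙∘⊛∘
∘∘∙⊛∙⊛∘⊛
∘⊛∘∘⊛∘⊞⊛
∘∙∘∙≋⊚⊛⊛
⊛∘⊛⊞∘⊛≋≋
∘∙⊛∘∘⊛∘≋
⊛∘⊛∘⊞⊞??
⊞⊛⊞∙⊛∙??

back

∘≋⊛∘⊛∘⊞????
∘⊞∘⊞∙∘⊛∘???
∘∘∙⊛∙⊛∘⊛???
∘⊛∘∘⊛∘⊞⊛???
∘∙∘∙≋∘⊛⊛???
⊛∘⊛⊞∘⊚≋≋???
∘∙⊛∘∘⊛∘≋???
⊛∘⊛∘⊞⊞∘≋???
⊞⊛⊞∙⊛∙?????
???????????
???????????

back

∘⊞∘⊞∙∘⊛∘???
∘∘∙⊛∙⊛∘⊛???
∘⊛∘∘⊛∘⊞⊛???
∘∙∘∙≋∘⊛⊛???
⊛∘⊛⊞∘⊛≋≋???
∘∙⊛∘∘⊚∘≋???
⊛∘⊛∘⊞⊞∘≋???
⊞⊛⊞∙⊛∙∙≋???
???????????
???????????
???????????

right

⊞∘⊞∙∘⊛∘????
∘∙⊛∙⊛∘⊛????
⊛∘∘⊛∘⊞⊛????
∙∘∙≋∘⊛⊛⊛???
∘⊛⊞∘⊛≋≋∘???
∙⊛∘∘⊛⊚≋≋???
∘⊛∘⊞⊞∘≋≋???
⊛⊞∙⊛∙∙≋∘???
???????????
???????????
???????????

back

∘∙⊛∙⊛∘⊛????
⊛∘∘⊛∘⊞⊛????
∙∘∙≋∘⊛⊛⊛???
∘⊛⊞∘⊛≋≋∘???
∙⊛∘∘⊛∘≋≋???
∘⊛∘⊞⊞⊚≋≋???
⊛⊞∙⊛∙∙≋∘???
???∘∙∙≋∘???
???????????
???????????
???????????

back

⊛∘∘⊛∘⊞⊛????
∙∘∙≋∘⊛⊛⊛???
∘⊛⊞∘⊛≋≋∘???
∙⊛∘∘⊛∘≋≋???
∘⊛∘⊞⊞∘≋≋???
⊛⊞∙⊛∙⊚≋∘???
???∘∙∙≋∘???
???∘∘∙∙⊛???
???????????
???????????
???????????

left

∘⊛∘∘⊛∘⊞⊛???
∘∙∘∙≋∘⊛⊛⊛??
⊛∘⊛⊞∘⊛≋≋∘??
∘∙⊛∘∘⊛∘≋≋??
⊛∘⊛∘⊞⊞∘≋≋??
⊞⊛⊞∙⊛⊚∙≋∘??
???∘∘∙∙≋∘??
???∙∘∘∙∙⊛??
???????????
???????????
???????????

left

?∘⊛∘∘⊛∘⊞⊛??
?∘∙∘∙≋∘⊛⊛⊛?
?⊛∘⊛⊞∘⊛≋≋∘?
?∘∙⊛∘∘⊛∘≋≋?
?⊛∘⊛∘⊞⊞∘≋≋?
?⊞⊛⊞∙⊚∙∙≋∘?
???∘∘∘∙∙≋∘?
???∘∙∘∘∙∙⊛?
???????????
???????????
???????????

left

⊞?∘⊛∘∘⊛∘⊞⊛?
⊞?∘∙∘∙≋∘⊛⊛⊛
⊞?⊛∘⊛⊞∘⊛≋≋∘
⊞?∘∙⊛∘∘⊛∘≋≋
⊞?⊛∘⊛∘⊞⊞∘≋≋
⊞?⊞⊛⊞⊚⊛∙∙≋∘
⊞??∘∘∘∘∙∙≋∘
⊞??⊞∘∙∘∘∙∙⊛
⊞??????????
⊞??????????
⊞??????????

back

⊞?∘∙∘∙≋∘⊛⊛⊛
⊞?⊛∘⊛⊞∘⊛≋≋∘
⊞?∘∙⊛∘∘⊛∘≋≋
⊞?⊛∘⊛∘⊞⊞∘≋≋
⊞?⊞⊛⊞∙⊛∙∙≋∘
⊞??∘∘⊚∘∙∙≋∘
⊞??⊞∘∙∘∘∙∙⊛
⊞??∘⊛∘⊛⊞???
⊞??????????
⊞??????????
⊞??????????

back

⊞?⊛∘⊛⊞∘⊛≋≋∘
⊞?∘∙⊛∘∘⊛∘≋≋
⊞?⊛∘⊛∘⊞⊞∘≋≋
⊞?⊞⊛⊞∙⊛∙∙≋∘
⊞??∘∘∘∘∙∙≋∘
⊞??⊞∘⊚∘∘∙∙⊛
⊞??∘⊛∘⊛⊞???
⊞??∘⊛≋⊛⊛???
⊞??????????
⊞??????????
⊞??????????

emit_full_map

∘≋⊛∘⊛∘⊞??
∘⊞∘⊞∙∘⊛∘?
∘∘∙⊛∙⊛∘⊛?
∘⊛∘∘⊛∘⊞⊛?
∘∙∘∙≋∘⊛⊛⊛
⊛∘⊛⊞∘⊛≋≋∘
∘∙⊛∘∘⊛∘≋≋
⊛∘⊛∘⊞⊞∘≋≋
⊞⊛⊞∙⊛∙∙≋∘
?∘∘∘∘∙∙≋∘
?⊞∘⊚∘∘∙∙⊛
?∘⊛∘⊛⊞???
?∘⊛≋⊛⊛???

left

⊞⊞?⊛∘⊛⊞∘⊛≋≋
⊞⊞?∘∙⊛∘∘⊛∘≋
⊞⊞?⊛∘⊛∘⊞⊞∘≋
⊞⊞?⊞⊛⊞∙⊛∙∙≋
⊞⊞?∘∘∘∘∘∙∙≋
⊞⊞?⊛⊞⊚∙∘∘∙∙
⊞⊞?∘∘⊛∘⊛⊞??
⊞⊞?⊞∘⊛≋⊛⊛??
⊞⊞?????????
⊞⊞?????????
⊞⊞?????????

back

⊞⊞?∘∙⊛∘∘⊛∘≋
⊞⊞?⊛∘⊛∘⊞⊞∘≋
⊞⊞?⊞⊛⊞∙⊛∙∙≋
⊞⊞?∘∘∘∘∘∙∙≋
⊞⊞?⊛⊞∘∙∘∘∙∙
⊞⊞?∘∘⊚∘⊛⊞??
⊞⊞?⊞∘⊛≋⊛⊛??
⊞⊞?≋⊞∘⊛⊛???
⊞⊞?????????
⊞⊞?????????
⊞⊞?????????

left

⊞⊞⊞?∘∙⊛∘∘⊛∘
⊞⊞⊞?⊛∘⊛∘⊞⊞∘
⊞⊞⊞?⊞⊛⊞∙⊛∙∙
⊞⊞⊞≋∘∘∘∘∘∙∙
⊞⊞⊞⊞⊛⊞∘∙∘∘∙
⊞⊞⊞⊛∘⊚⊛∘⊛⊞?
⊞⊞⊞≋⊞∘⊛≋⊛⊛?
⊞⊞⊞⊛≋⊞∘⊛⊛??
⊞⊞⊞????????
⊞⊞⊞????????
⊞⊞⊞????????

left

⊞⊞⊞⊞?∘∙⊛∘∘⊛
⊞⊞⊞⊞?⊛∘⊛∘⊞⊞
⊞⊞⊞⊞?⊞⊛⊞∙⊛∙
⊞⊞⊞⊞≋∘∘∘∘∘∙
⊞⊞⊞⊞⊞⊛⊞∘∙∘∘
⊞⊞⊞⊞⊛⊚∘⊛∘⊛⊞
⊞⊞⊞⊞≋⊞∘⊛≋⊛⊛
⊞⊞⊞⊞⊛≋⊞∘⊛⊛?
⊞⊞⊞⊞???????
⊞⊞⊞⊞???????
⊞⊞⊞⊞???????

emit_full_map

?∘≋⊛∘⊛∘⊞??
?∘⊞∘⊞∙∘⊛∘?
?∘∘∙⊛∙⊛∘⊛?
?∘⊛∘∘⊛∘⊞⊛?
?∘∙∘∙≋∘⊛⊛⊛
?⊛∘⊛⊞∘⊛≋≋∘
?∘∙⊛∘∘⊛∘≋≋
?⊛∘⊛∘⊞⊞∘≋≋
?⊞⊛⊞∙⊛∙∙≋∘
≋∘∘∘∘∘∙∙≋∘
⊞⊛⊞∘∙∘∘∙∙⊛
⊛⊚∘⊛∘⊛⊞???
≋⊞∘⊛≋⊛⊛???
⊛≋⊞∘⊛⊛????

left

⊞⊞⊞⊞⊞?∘∙⊛∘∘
⊞⊞⊞⊞⊞?⊛∘⊛∘⊞
⊞⊞⊞⊞⊞?⊞⊛⊞∙⊛
⊞⊞⊞⊞⊞≋∘∘∘∘∘
⊞⊞⊞⊞⊞⊞⊛⊞∘∙∘
⊞⊞⊞⊞⊞⊚∘∘⊛∘⊛
⊞⊞⊞⊞⊞≋⊞∘⊛≋⊛
⊞⊞⊞⊞⊞⊛≋⊞∘⊛⊛
⊞⊞⊞⊞⊞??????
⊞⊞⊞⊞⊞??????
⊞⊞⊞⊞⊞??????

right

⊞⊞⊞⊞?∘∙⊛∘∘⊛
⊞⊞⊞⊞?⊛∘⊛∘⊞⊞
⊞⊞⊞⊞?⊞⊛⊞∙⊛∙
⊞⊞⊞⊞≋∘∘∘∘∘∙
⊞⊞⊞⊞⊞⊛⊞∘∙∘∘
⊞⊞⊞⊞⊛⊚∘⊛∘⊛⊞
⊞⊞⊞⊞≋⊞∘⊛≋⊛⊛
⊞⊞⊞⊞⊛≋⊞∘⊛⊛?
⊞⊞⊞⊞???????
⊞⊞⊞⊞???????
⊞⊞⊞⊞???????

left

⊞⊞⊞⊞⊞?∘∙⊛∘∘
⊞⊞⊞⊞⊞?⊛∘⊛∘⊞
⊞⊞⊞⊞⊞?⊞⊛⊞∙⊛
⊞⊞⊞⊞⊞≋∘∘∘∘∘
⊞⊞⊞⊞⊞⊞⊛⊞∘∙∘
⊞⊞⊞⊞⊞⊚∘∘⊛∘⊛
⊞⊞⊞⊞⊞≋⊞∘⊛≋⊛
⊞⊞⊞⊞⊞⊛≋⊞∘⊛⊛
⊞⊞⊞⊞⊞??????
⊞⊞⊞⊞⊞??????
⊞⊞⊞⊞⊞??????


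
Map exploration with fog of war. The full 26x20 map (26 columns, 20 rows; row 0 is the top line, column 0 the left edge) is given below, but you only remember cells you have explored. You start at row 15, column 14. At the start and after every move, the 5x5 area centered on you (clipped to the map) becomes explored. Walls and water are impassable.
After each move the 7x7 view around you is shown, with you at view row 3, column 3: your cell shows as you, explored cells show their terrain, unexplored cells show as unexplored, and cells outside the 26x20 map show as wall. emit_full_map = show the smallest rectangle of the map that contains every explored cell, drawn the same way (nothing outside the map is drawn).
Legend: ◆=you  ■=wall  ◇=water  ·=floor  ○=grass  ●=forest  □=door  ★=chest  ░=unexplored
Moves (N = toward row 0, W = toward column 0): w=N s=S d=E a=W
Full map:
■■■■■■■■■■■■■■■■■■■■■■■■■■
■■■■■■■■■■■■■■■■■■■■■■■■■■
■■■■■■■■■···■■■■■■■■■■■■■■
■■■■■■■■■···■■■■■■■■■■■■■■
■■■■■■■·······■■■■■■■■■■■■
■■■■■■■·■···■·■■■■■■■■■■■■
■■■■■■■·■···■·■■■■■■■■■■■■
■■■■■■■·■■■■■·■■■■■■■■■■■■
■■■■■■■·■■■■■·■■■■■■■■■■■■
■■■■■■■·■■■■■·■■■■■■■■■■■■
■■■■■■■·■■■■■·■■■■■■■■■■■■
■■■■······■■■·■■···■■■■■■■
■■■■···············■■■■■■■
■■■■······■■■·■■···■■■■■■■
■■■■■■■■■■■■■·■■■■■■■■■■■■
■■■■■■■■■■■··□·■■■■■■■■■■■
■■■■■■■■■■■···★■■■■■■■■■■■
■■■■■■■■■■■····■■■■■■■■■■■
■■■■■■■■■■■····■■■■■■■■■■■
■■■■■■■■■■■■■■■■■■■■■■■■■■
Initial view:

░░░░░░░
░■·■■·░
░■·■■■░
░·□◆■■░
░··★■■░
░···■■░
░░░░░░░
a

░░░░░░░
░■■·■■·
░■■·■■■
░··◆·■■
░···★■■
░····■■
░░░░░░░

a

░░░░░░░
░■■■·■■
░■■■·■■
░■·◆□·■
░■···★■
░■····■
░░░░░░░

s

░■■■·■■
░■■■·■■
░■··□·■
░■·◆·★■
░■····■
░■····░
░░░░░░░

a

░░■■■·■
░■■■■·■
░■■··□·
░■■◆··★
░■■····
░■■····
░░░░░░░

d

░■■■·■■
■■■■·■■
■■··□·■
■■·◆·★■
■■····■
■■····░
░░░░░░░

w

░░░░░░░
░■■■·■■
■■■■·■■
■■·◆□·■
■■···★■
■■····■
■■····░

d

░░░░░░░
■■■·■■·
■■■·■■■
■··◆·■■
■···★■■
■····■■
■····░░

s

■■■·■■·
■■■·■■■
■··□·■■
■··◆★■■
■····■■
■····■░
░░░░░░░

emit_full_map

░■■■·■■·
■■■■·■■■
■■··□·■■
■■··◆★■■
■■····■■
■■····■░

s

■■■·■■■
■··□·■■
■···★■■
■··◆·■■
■····■░
░■■■■■░
■■■■■■■

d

■■·■■■░
··□·■■░
···★■■░
···◆■■░
····■■░
■■■■■■░
■■■■■■■

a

■■■·■■■
■··□·■■
■···★■■
■··◆·■■
■····■■
░■■■■■■
■■■■■■■

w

■■■·■■·
■■■·■■■
■··□·■■
■··◆★■■
■····■■
■····■■
░■■■■■■

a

░■■■·■■
■■■■·■■
■■··□·■
■■·◆·★■
■■····■
■■····■
░░■■■■■

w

░░░░░░░
░■■■·■■
■■■■·■■
■■·◆□·■
■■···★■
■■····■
■■····■

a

░░░░░░░
░·■■■·■
░■■■■·■
░■■◆·□·
░■■···★
░■■····
░■■····

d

░░░░░░░
·■■■·■■
■■■■·■■
■■·◆□·■
■■···★■
■■····■
■■····■

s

·■■■·■■
■■■■·■■
■■··□·■
■■·◆·★■
■■····■
■■····■
░░■■■■■

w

░░░░░░░
·■■■·■■
■■■■·■■
■■·◆□·■
■■···★■
■■····■
■■····■

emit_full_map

·■■■·■■·
■■■■·■■■
■■·◆□·■■
■■···★■■
■■····■■
■■····■■
░░■■■■■■


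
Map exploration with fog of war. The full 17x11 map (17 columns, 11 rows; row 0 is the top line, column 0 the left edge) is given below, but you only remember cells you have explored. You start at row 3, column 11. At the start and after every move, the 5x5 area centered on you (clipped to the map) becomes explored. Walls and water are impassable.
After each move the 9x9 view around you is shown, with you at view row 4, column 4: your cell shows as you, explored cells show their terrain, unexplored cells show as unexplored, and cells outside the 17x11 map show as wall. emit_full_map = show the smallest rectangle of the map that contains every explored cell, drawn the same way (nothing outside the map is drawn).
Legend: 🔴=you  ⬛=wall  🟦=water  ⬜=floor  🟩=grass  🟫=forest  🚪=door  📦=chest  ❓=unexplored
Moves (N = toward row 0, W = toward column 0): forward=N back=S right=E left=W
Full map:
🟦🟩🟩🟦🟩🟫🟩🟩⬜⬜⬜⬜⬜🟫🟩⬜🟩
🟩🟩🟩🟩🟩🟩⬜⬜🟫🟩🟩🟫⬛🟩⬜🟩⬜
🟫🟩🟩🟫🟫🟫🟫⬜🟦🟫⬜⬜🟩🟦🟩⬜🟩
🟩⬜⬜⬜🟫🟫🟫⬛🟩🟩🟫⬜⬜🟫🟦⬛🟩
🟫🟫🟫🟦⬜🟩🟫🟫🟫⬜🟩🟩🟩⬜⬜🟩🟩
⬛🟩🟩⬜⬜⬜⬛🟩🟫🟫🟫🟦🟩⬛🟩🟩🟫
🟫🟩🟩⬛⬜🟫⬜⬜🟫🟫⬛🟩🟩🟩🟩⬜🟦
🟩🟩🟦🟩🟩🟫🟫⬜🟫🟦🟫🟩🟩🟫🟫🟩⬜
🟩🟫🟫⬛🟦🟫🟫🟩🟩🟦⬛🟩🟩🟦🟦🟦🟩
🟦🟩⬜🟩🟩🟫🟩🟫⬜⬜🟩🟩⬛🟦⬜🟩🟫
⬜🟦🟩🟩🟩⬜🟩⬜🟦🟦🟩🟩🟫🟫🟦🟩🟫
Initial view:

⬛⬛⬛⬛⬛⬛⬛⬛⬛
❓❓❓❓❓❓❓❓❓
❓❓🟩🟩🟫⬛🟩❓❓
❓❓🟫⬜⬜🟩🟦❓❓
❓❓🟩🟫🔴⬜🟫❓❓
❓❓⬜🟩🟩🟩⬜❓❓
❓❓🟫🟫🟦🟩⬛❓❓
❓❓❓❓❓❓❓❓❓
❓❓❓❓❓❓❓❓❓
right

⬛⬛⬛⬛⬛⬛⬛⬛⬛
❓❓❓❓❓❓❓❓❓
❓🟩🟩🟫⬛🟩⬜❓❓
❓🟫⬜⬜🟩🟦🟩❓❓
❓🟩🟫⬜🔴🟫🟦❓❓
❓⬜🟩🟩🟩⬜⬜❓❓
❓🟫🟫🟦🟩⬛🟩❓❓
❓❓❓❓❓❓❓❓❓
❓❓❓❓❓❓❓❓❓

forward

⬛⬛⬛⬛⬛⬛⬛⬛⬛
⬛⬛⬛⬛⬛⬛⬛⬛⬛
❓❓⬜⬜⬜🟫🟩❓❓
❓🟩🟩🟫⬛🟩⬜❓❓
❓🟫⬜⬜🔴🟦🟩❓❓
❓🟩🟫⬜⬜🟫🟦❓❓
❓⬜🟩🟩🟩⬜⬜❓❓
❓🟫🟫🟦🟩⬛🟩❓❓
❓❓❓❓❓❓❓❓❓

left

⬛⬛⬛⬛⬛⬛⬛⬛⬛
⬛⬛⬛⬛⬛⬛⬛⬛⬛
❓❓⬜⬜⬜⬜🟫🟩❓
❓❓🟩🟩🟫⬛🟩⬜❓
❓❓🟫⬜🔴🟩🟦🟩❓
❓❓🟩🟫⬜⬜🟫🟦❓
❓❓⬜🟩🟩🟩⬜⬜❓
❓❓🟫🟫🟦🟩⬛🟩❓
❓❓❓❓❓❓❓❓❓

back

⬛⬛⬛⬛⬛⬛⬛⬛⬛
❓❓⬜⬜⬜⬜🟫🟩❓
❓❓🟩🟩🟫⬛🟩⬜❓
❓❓🟫⬜⬜🟩🟦🟩❓
❓❓🟩🟫🔴⬜🟫🟦❓
❓❓⬜🟩🟩🟩⬜⬜❓
❓❓🟫🟫🟦🟩⬛🟩❓
❓❓❓❓❓❓❓❓❓
❓❓❓❓❓❓❓❓❓

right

⬛⬛⬛⬛⬛⬛⬛⬛⬛
❓⬜⬜⬜⬜🟫🟩❓❓
❓🟩🟩🟫⬛🟩⬜❓❓
❓🟫⬜⬜🟩🟦🟩❓❓
❓🟩🟫⬜🔴🟫🟦❓❓
❓⬜🟩🟩🟩⬜⬜❓❓
❓🟫🟫🟦🟩⬛🟩❓❓
❓❓❓❓❓❓❓❓❓
❓❓❓❓❓❓❓❓❓

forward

⬛⬛⬛⬛⬛⬛⬛⬛⬛
⬛⬛⬛⬛⬛⬛⬛⬛⬛
❓⬜⬜⬜⬜🟫🟩❓❓
❓🟩🟩🟫⬛🟩⬜❓❓
❓🟫⬜⬜🔴🟦🟩❓❓
❓🟩🟫⬜⬜🟫🟦❓❓
❓⬜🟩🟩🟩⬜⬜❓❓
❓🟫🟫🟦🟩⬛🟩❓❓
❓❓❓❓❓❓❓❓❓

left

⬛⬛⬛⬛⬛⬛⬛⬛⬛
⬛⬛⬛⬛⬛⬛⬛⬛⬛
❓❓⬜⬜⬜⬜🟫🟩❓
❓❓🟩🟩🟫⬛🟩⬜❓
❓❓🟫⬜🔴🟩🟦🟩❓
❓❓🟩🟫⬜⬜🟫🟦❓
❓❓⬜🟩🟩🟩⬜⬜❓
❓❓🟫🟫🟦🟩⬛🟩❓
❓❓❓❓❓❓❓❓❓

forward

⬛⬛⬛⬛⬛⬛⬛⬛⬛
⬛⬛⬛⬛⬛⬛⬛⬛⬛
⬛⬛⬛⬛⬛⬛⬛⬛⬛
❓❓⬜⬜⬜⬜🟫🟩❓
❓❓🟩🟩🔴⬛🟩⬜❓
❓❓🟫⬜⬜🟩🟦🟩❓
❓❓🟩🟫⬜⬜🟫🟦❓
❓❓⬜🟩🟩🟩⬜⬜❓
❓❓🟫🟫🟦🟩⬛🟩❓

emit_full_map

⬜⬜⬜⬜🟫🟩
🟩🟩🔴⬛🟩⬜
🟫⬜⬜🟩🟦🟩
🟩🟫⬜⬜🟫🟦
⬜🟩🟩🟩⬜⬜
🟫🟫🟦🟩⬛🟩

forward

⬛⬛⬛⬛⬛⬛⬛⬛⬛
⬛⬛⬛⬛⬛⬛⬛⬛⬛
⬛⬛⬛⬛⬛⬛⬛⬛⬛
⬛⬛⬛⬛⬛⬛⬛⬛⬛
❓❓⬜⬜🔴⬜🟫🟩❓
❓❓🟩🟩🟫⬛🟩⬜❓
❓❓🟫⬜⬜🟩🟦🟩❓
❓❓🟩🟫⬜⬜🟫🟦❓
❓❓⬜🟩🟩🟩⬜⬜❓

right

⬛⬛⬛⬛⬛⬛⬛⬛⬛
⬛⬛⬛⬛⬛⬛⬛⬛⬛
⬛⬛⬛⬛⬛⬛⬛⬛⬛
⬛⬛⬛⬛⬛⬛⬛⬛⬛
❓⬜⬜⬜🔴🟫🟩❓❓
❓🟩🟩🟫⬛🟩⬜❓❓
❓🟫⬜⬜🟩🟦🟩❓❓
❓🟩🟫⬜⬜🟫🟦❓❓
❓⬜🟩🟩🟩⬜⬜❓❓

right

⬛⬛⬛⬛⬛⬛⬛⬛⬛
⬛⬛⬛⬛⬛⬛⬛⬛⬛
⬛⬛⬛⬛⬛⬛⬛⬛⬛
⬛⬛⬛⬛⬛⬛⬛⬛⬛
⬜⬜⬜⬜🔴🟩⬜❓⬛
🟩🟩🟫⬛🟩⬜🟩❓⬛
🟫⬜⬜🟩🟦🟩⬜❓⬛
🟩🟫⬜⬜🟫🟦❓❓⬛
⬜🟩🟩🟩⬜⬜❓❓⬛

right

⬛⬛⬛⬛⬛⬛⬛⬛⬛
⬛⬛⬛⬛⬛⬛⬛⬛⬛
⬛⬛⬛⬛⬛⬛⬛⬛⬛
⬛⬛⬛⬛⬛⬛⬛⬛⬛
⬜⬜⬜🟫🔴⬜🟩⬛⬛
🟩🟫⬛🟩⬜🟩⬜⬛⬛
⬜⬜🟩🟦🟩⬜🟩⬛⬛
🟫⬜⬜🟫🟦❓❓⬛⬛
🟩🟩🟩⬜⬜❓❓⬛⬛

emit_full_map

⬜⬜⬜⬜🟫🔴⬜🟩
🟩🟩🟫⬛🟩⬜🟩⬜
🟫⬜⬜🟩🟦🟩⬜🟩
🟩🟫⬜⬜🟫🟦❓❓
⬜🟩🟩🟩⬜⬜❓❓
🟫🟫🟦🟩⬛🟩❓❓


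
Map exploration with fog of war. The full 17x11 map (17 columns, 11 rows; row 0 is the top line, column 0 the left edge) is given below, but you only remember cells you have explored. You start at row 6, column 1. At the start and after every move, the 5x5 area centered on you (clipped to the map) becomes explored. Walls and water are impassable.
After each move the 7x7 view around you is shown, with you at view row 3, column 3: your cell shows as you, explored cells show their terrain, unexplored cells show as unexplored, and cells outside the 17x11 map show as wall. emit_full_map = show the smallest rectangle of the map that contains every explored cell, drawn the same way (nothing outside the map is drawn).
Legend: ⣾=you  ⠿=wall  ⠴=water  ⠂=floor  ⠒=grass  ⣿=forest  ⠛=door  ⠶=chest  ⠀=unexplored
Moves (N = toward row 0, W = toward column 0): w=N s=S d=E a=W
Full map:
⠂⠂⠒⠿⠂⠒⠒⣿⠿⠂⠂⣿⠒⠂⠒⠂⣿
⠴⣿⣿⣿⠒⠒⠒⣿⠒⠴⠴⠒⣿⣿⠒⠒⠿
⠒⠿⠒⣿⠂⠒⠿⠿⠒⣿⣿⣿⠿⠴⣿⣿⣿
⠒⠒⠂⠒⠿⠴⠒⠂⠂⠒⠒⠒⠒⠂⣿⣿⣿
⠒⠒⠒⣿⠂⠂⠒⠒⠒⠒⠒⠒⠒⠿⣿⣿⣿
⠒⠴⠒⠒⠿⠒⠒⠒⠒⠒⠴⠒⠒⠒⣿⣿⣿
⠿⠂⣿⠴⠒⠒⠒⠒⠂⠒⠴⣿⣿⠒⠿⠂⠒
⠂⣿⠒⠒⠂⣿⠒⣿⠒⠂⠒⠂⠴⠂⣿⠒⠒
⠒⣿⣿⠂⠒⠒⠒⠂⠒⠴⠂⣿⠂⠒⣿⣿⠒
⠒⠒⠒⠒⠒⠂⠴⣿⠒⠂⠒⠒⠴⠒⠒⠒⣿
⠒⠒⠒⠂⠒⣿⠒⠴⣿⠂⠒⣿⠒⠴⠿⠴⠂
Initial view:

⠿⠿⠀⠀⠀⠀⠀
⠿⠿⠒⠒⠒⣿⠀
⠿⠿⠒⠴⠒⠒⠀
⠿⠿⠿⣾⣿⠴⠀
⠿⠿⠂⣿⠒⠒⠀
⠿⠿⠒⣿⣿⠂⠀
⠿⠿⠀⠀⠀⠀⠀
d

⠿⠀⠀⠀⠀⠀⠀
⠿⠒⠒⠒⣿⠂⠀
⠿⠒⠴⠒⠒⠿⠀
⠿⠿⠂⣾⠴⠒⠀
⠿⠂⣿⠒⠒⠂⠀
⠿⠒⣿⣿⠂⠒⠀
⠿⠀⠀⠀⠀⠀⠀

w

⠿⠀⠀⠀⠀⠀⠀
⠿⠒⠒⠂⠒⠿⠀
⠿⠒⠒⠒⣿⠂⠀
⠿⠒⠴⣾⠒⠿⠀
⠿⠿⠂⣿⠴⠒⠀
⠿⠂⣿⠒⠒⠂⠀
⠿⠒⣿⣿⠂⠒⠀

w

⠿⠀⠀⠀⠀⠀⠀
⠿⠒⠿⠒⣿⠂⠀
⠿⠒⠒⠂⠒⠿⠀
⠿⠒⠒⣾⣿⠂⠀
⠿⠒⠴⠒⠒⠿⠀
⠿⠿⠂⣿⠴⠒⠀
⠿⠂⣿⠒⠒⠂⠀

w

⠿⠀⠀⠀⠀⠀⠀
⠿⠴⣿⣿⣿⠒⠀
⠿⠒⠿⠒⣿⠂⠀
⠿⠒⠒⣾⠒⠿⠀
⠿⠒⠒⠒⣿⠂⠀
⠿⠒⠴⠒⠒⠿⠀
⠿⠿⠂⣿⠴⠒⠀

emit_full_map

⠴⣿⣿⣿⠒
⠒⠿⠒⣿⠂
⠒⠒⣾⠒⠿
⠒⠒⠒⣿⠂
⠒⠴⠒⠒⠿
⠿⠂⣿⠴⠒
⠂⣿⠒⠒⠂
⠒⣿⣿⠂⠒

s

⠿⠴⣿⣿⣿⠒⠀
⠿⠒⠿⠒⣿⠂⠀
⠿⠒⠒⠂⠒⠿⠀
⠿⠒⠒⣾⣿⠂⠀
⠿⠒⠴⠒⠒⠿⠀
⠿⠿⠂⣿⠴⠒⠀
⠿⠂⣿⠒⠒⠂⠀

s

⠿⠒⠿⠒⣿⠂⠀
⠿⠒⠒⠂⠒⠿⠀
⠿⠒⠒⠒⣿⠂⠀
⠿⠒⠴⣾⠒⠿⠀
⠿⠿⠂⣿⠴⠒⠀
⠿⠂⣿⠒⠒⠂⠀
⠿⠒⣿⣿⠂⠒⠀

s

⠿⠒⠒⠂⠒⠿⠀
⠿⠒⠒⠒⣿⠂⠀
⠿⠒⠴⠒⠒⠿⠀
⠿⠿⠂⣾⠴⠒⠀
⠿⠂⣿⠒⠒⠂⠀
⠿⠒⣿⣿⠂⠒⠀
⠿⠀⠀⠀⠀⠀⠀

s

⠿⠒⠒⠒⣿⠂⠀
⠿⠒⠴⠒⠒⠿⠀
⠿⠿⠂⣿⠴⠒⠀
⠿⠂⣿⣾⠒⠂⠀
⠿⠒⣿⣿⠂⠒⠀
⠿⠒⠒⠒⠒⠒⠀
⠿⠀⠀⠀⠀⠀⠀

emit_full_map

⠴⣿⣿⣿⠒
⠒⠿⠒⣿⠂
⠒⠒⠂⠒⠿
⠒⠒⠒⣿⠂
⠒⠴⠒⠒⠿
⠿⠂⣿⠴⠒
⠂⣿⣾⠒⠂
⠒⣿⣿⠂⠒
⠒⠒⠒⠒⠒

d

⠒⠒⠒⣿⠂⠀⠀
⠒⠴⠒⠒⠿⠒⠀
⠿⠂⣿⠴⠒⠒⠀
⠂⣿⠒⣾⠂⣿⠀
⠒⣿⣿⠂⠒⠒⠀
⠒⠒⠒⠒⠒⠂⠀
⠀⠀⠀⠀⠀⠀⠀

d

⠒⠒⣿⠂⠀⠀⠀
⠴⠒⠒⠿⠒⠒⠀
⠂⣿⠴⠒⠒⠒⠀
⣿⠒⠒⣾⣿⠒⠀
⣿⣿⠂⠒⠒⠒⠀
⠒⠒⠒⠒⠂⠴⠀
⠀⠀⠀⠀⠀⠀⠀

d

⠒⣿⠂⠀⠀⠀⠀
⠒⠒⠿⠒⠒⠒⠀
⣿⠴⠒⠒⠒⠒⠀
⠒⠒⠂⣾⠒⣿⠀
⣿⠂⠒⠒⠒⠂⠀
⠒⠒⠒⠂⠴⣿⠀
⠀⠀⠀⠀⠀⠀⠀

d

⣿⠂⠀⠀⠀⠀⠀
⠒⠿⠒⠒⠒⠒⠀
⠴⠒⠒⠒⠒⠂⠀
⠒⠂⣿⣾⣿⠒⠀
⠂⠒⠒⠒⠂⠒⠀
⠒⠒⠂⠴⣿⠒⠀
⠀⠀⠀⠀⠀⠀⠀

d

⠂⠀⠀⠀⠀⠀⠀
⠿⠒⠒⠒⠒⠒⠀
⠒⠒⠒⠒⠂⠒⠀
⠂⣿⠒⣾⠒⠂⠀
⠒⠒⠒⠂⠒⠴⠀
⠒⠂⠴⣿⠒⠂⠀
⠀⠀⠀⠀⠀⠀⠀

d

⠀⠀⠀⠀⠀⠀⠀
⠒⠒⠒⠒⠒⠴⠀
⠒⠒⠒⠂⠒⠴⠀
⣿⠒⣿⣾⠂⠒⠀
⠒⠒⠂⠒⠴⠂⠀
⠂⠴⣿⠒⠂⠒⠀
⠀⠀⠀⠀⠀⠀⠀

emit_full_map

⠴⣿⣿⣿⠒⠀⠀⠀⠀⠀⠀
⠒⠿⠒⣿⠂⠀⠀⠀⠀⠀⠀
⠒⠒⠂⠒⠿⠀⠀⠀⠀⠀⠀
⠒⠒⠒⣿⠂⠀⠀⠀⠀⠀⠀
⠒⠴⠒⠒⠿⠒⠒⠒⠒⠒⠴
⠿⠂⣿⠴⠒⠒⠒⠒⠂⠒⠴
⠂⣿⠒⠒⠂⣿⠒⣿⣾⠂⠒
⠒⣿⣿⠂⠒⠒⠒⠂⠒⠴⠂
⠒⠒⠒⠒⠒⠂⠴⣿⠒⠂⠒

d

⠀⠀⠀⠀⠀⠀⠀
⠒⠒⠒⠒⠴⠒⠀
⠒⠒⠂⠒⠴⣿⠀
⠒⣿⠒⣾⠒⠂⠀
⠒⠂⠒⠴⠂⣿⠀
⠴⣿⠒⠂⠒⠒⠀
⠀⠀⠀⠀⠀⠀⠀

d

⠀⠀⠀⠀⠀⠀⠀
⠒⠒⠒⠴⠒⠒⠀
⠒⠂⠒⠴⣿⣿⠀
⣿⠒⠂⣾⠂⠴⠀
⠂⠒⠴⠂⣿⠂⠀
⣿⠒⠂⠒⠒⠴⠀
⠀⠀⠀⠀⠀⠀⠀

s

⠒⠒⠒⠴⠒⠒⠀
⠒⠂⠒⠴⣿⣿⠀
⣿⠒⠂⠒⠂⠴⠀
⠂⠒⠴⣾⣿⠂⠀
⣿⠒⠂⠒⠒⠴⠀
⠀⣿⠂⠒⣿⠒⠀
⠿⠿⠿⠿⠿⠿⠿

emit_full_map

⠴⣿⣿⣿⠒⠀⠀⠀⠀⠀⠀⠀⠀
⠒⠿⠒⣿⠂⠀⠀⠀⠀⠀⠀⠀⠀
⠒⠒⠂⠒⠿⠀⠀⠀⠀⠀⠀⠀⠀
⠒⠒⠒⣿⠂⠀⠀⠀⠀⠀⠀⠀⠀
⠒⠴⠒⠒⠿⠒⠒⠒⠒⠒⠴⠒⠒
⠿⠂⣿⠴⠒⠒⠒⠒⠂⠒⠴⣿⣿
⠂⣿⠒⠒⠂⣿⠒⣿⠒⠂⠒⠂⠴
⠒⣿⣿⠂⠒⠒⠒⠂⠒⠴⣾⣿⠂
⠒⠒⠒⠒⠒⠂⠴⣿⠒⠂⠒⠒⠴
⠀⠀⠀⠀⠀⠀⠀⠀⣿⠂⠒⣿⠒


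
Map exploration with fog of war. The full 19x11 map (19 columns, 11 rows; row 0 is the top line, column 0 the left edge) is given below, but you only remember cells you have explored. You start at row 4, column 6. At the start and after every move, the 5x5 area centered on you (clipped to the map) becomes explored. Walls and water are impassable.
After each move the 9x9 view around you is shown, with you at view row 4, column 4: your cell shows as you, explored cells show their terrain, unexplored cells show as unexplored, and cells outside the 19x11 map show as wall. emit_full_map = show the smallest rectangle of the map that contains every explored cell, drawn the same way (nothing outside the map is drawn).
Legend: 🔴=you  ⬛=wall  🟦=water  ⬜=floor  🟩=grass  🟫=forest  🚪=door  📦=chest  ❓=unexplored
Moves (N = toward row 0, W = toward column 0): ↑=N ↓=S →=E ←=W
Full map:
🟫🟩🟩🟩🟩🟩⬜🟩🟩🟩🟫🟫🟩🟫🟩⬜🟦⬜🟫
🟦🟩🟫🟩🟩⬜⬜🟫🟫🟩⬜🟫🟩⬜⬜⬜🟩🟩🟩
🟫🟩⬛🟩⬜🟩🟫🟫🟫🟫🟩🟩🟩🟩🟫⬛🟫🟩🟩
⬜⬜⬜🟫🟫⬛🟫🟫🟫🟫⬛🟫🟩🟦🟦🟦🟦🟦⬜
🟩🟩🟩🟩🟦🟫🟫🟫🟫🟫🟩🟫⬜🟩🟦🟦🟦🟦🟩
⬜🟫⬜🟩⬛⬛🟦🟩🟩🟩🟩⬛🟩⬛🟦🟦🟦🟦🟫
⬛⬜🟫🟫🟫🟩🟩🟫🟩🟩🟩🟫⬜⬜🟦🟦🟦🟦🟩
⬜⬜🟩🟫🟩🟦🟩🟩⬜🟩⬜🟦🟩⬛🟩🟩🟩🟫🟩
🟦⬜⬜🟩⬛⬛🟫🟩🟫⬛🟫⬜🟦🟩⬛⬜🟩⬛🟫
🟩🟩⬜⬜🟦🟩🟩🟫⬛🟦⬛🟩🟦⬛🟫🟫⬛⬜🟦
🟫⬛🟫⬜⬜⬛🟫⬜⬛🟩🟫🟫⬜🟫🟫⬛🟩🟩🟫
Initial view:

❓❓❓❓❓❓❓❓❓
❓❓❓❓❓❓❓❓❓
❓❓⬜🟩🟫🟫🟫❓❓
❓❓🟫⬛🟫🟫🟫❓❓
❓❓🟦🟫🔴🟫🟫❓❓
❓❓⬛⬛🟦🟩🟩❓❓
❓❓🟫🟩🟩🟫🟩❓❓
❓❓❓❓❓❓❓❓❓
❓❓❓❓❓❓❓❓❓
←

❓❓❓❓❓❓❓❓❓
❓❓❓❓❓❓❓❓❓
❓❓🟩⬜🟩🟫🟫🟫❓
❓❓🟫🟫⬛🟫🟫🟫❓
❓❓🟩🟦🔴🟫🟫🟫❓
❓❓🟩⬛⬛🟦🟩🟩❓
❓❓🟫🟫🟩🟩🟫🟩❓
❓❓❓❓❓❓❓❓❓
❓❓❓❓❓❓❓❓❓

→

❓❓❓❓❓❓❓❓❓
❓❓❓❓❓❓❓❓❓
❓🟩⬜🟩🟫🟫🟫❓❓
❓🟫🟫⬛🟫🟫🟫❓❓
❓🟩🟦🟫🔴🟫🟫❓❓
❓🟩⬛⬛🟦🟩🟩❓❓
❓🟫🟫🟩🟩🟫🟩❓❓
❓❓❓❓❓❓❓❓❓
❓❓❓❓❓❓❓❓❓

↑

⬛⬛⬛⬛⬛⬛⬛⬛⬛
❓❓❓❓❓❓❓❓❓
❓❓🟩⬜⬜🟫🟫❓❓
❓🟩⬜🟩🟫🟫🟫❓❓
❓🟫🟫⬛🔴🟫🟫❓❓
❓🟩🟦🟫🟫🟫🟫❓❓
❓🟩⬛⬛🟦🟩🟩❓❓
❓🟫🟫🟩🟩🟫🟩❓❓
❓❓❓❓❓❓❓❓❓

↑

⬛⬛⬛⬛⬛⬛⬛⬛⬛
⬛⬛⬛⬛⬛⬛⬛⬛⬛
❓❓🟩🟩⬜🟩🟩❓❓
❓❓🟩⬜⬜🟫🟫❓❓
❓🟩⬜🟩🔴🟫🟫❓❓
❓🟫🟫⬛🟫🟫🟫❓❓
❓🟩🟦🟫🟫🟫🟫❓❓
❓🟩⬛⬛🟦🟩🟩❓❓
❓🟫🟫🟩🟩🟫🟩❓❓

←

⬛⬛⬛⬛⬛⬛⬛⬛⬛
⬛⬛⬛⬛⬛⬛⬛⬛⬛
❓❓🟩🟩🟩⬜🟩🟩❓
❓❓🟩🟩⬜⬜🟫🟫❓
❓❓🟩⬜🔴🟫🟫🟫❓
❓❓🟫🟫⬛🟫🟫🟫❓
❓❓🟩🟦🟫🟫🟫🟫❓
❓❓🟩⬛⬛🟦🟩🟩❓
❓❓🟫🟫🟩🟩🟫🟩❓

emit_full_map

🟩🟩🟩⬜🟩🟩
🟩🟩⬜⬜🟫🟫
🟩⬜🔴🟫🟫🟫
🟫🟫⬛🟫🟫🟫
🟩🟦🟫🟫🟫🟫
🟩⬛⬛🟦🟩🟩
🟫🟫🟩🟩🟫🟩

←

⬛⬛⬛⬛⬛⬛⬛⬛⬛
⬛⬛⬛⬛⬛⬛⬛⬛⬛
❓❓🟩🟩🟩🟩⬜🟩🟩
❓❓🟫🟩🟩⬜⬜🟫🟫
❓❓⬛🟩🔴🟩🟫🟫🟫
❓❓⬜🟫🟫⬛🟫🟫🟫
❓❓🟩🟩🟦🟫🟫🟫🟫
❓❓❓🟩⬛⬛🟦🟩🟩
❓❓❓🟫🟫🟩🟩🟫🟩

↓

⬛⬛⬛⬛⬛⬛⬛⬛⬛
❓❓🟩🟩🟩🟩⬜🟩🟩
❓❓🟫🟩🟩⬜⬜🟫🟫
❓❓⬛🟩⬜🟩🟫🟫🟫
❓❓⬜🟫🔴⬛🟫🟫🟫
❓❓🟩🟩🟦🟫🟫🟫🟫
❓❓⬜🟩⬛⬛🟦🟩🟩
❓❓❓🟫🟫🟩🟩🟫🟩
❓❓❓❓❓❓❓❓❓

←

⬛⬛⬛⬛⬛⬛⬛⬛⬛
⬛❓❓🟩🟩🟩🟩⬜🟩
⬛❓🟩🟫🟩🟩⬜⬜🟫
⬛❓🟩⬛🟩⬜🟩🟫🟫
⬛❓⬜⬜🔴🟫⬛🟫🟫
⬛❓🟩🟩🟩🟦🟫🟫🟫
⬛❓🟫⬜🟩⬛⬛🟦🟩
⬛❓❓❓🟫🟫🟩🟩🟫
⬛❓❓❓❓❓❓❓❓

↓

⬛❓❓🟩🟩🟩🟩⬜🟩
⬛❓🟩🟫🟩🟩⬜⬜🟫
⬛❓🟩⬛🟩⬜🟩🟫🟫
⬛❓⬜⬜🟫🟫⬛🟫🟫
⬛❓🟩🟩🔴🟦🟫🟫🟫
⬛❓🟫⬜🟩⬛⬛🟦🟩
⬛❓⬜🟫🟫🟫🟩🟩🟫
⬛❓❓❓❓❓❓❓❓
⬛❓❓❓❓❓❓❓❓

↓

⬛❓🟩🟫🟩🟩⬜⬜🟫
⬛❓🟩⬛🟩⬜🟩🟫🟫
⬛❓⬜⬜🟫🟫⬛🟫🟫
⬛❓🟩🟩🟩🟦🟫🟫🟫
⬛❓🟫⬜🔴⬛⬛🟦🟩
⬛❓⬜🟫🟫🟫🟩🟩🟫
⬛❓⬜🟩🟫🟩🟦❓❓
⬛❓❓❓❓❓❓❓❓
⬛❓❓❓❓❓❓❓❓

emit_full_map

❓🟩🟩🟩🟩⬜🟩🟩
🟩🟫🟩🟩⬜⬜🟫🟫
🟩⬛🟩⬜🟩🟫🟫🟫
⬜⬜🟫🟫⬛🟫🟫🟫
🟩🟩🟩🟦🟫🟫🟫🟫
🟫⬜🔴⬛⬛🟦🟩🟩
⬜🟫🟫🟫🟩🟩🟫🟩
⬜🟩🟫🟩🟦❓❓❓

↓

⬛❓🟩⬛🟩⬜🟩🟫🟫
⬛❓⬜⬜🟫🟫⬛🟫🟫
⬛❓🟩🟩🟩🟦🟫🟫🟫
⬛❓🟫⬜🟩⬛⬛🟦🟩
⬛❓⬜🟫🔴🟫🟩🟩🟫
⬛❓⬜🟩🟫🟩🟦❓❓
⬛❓⬜⬜🟩⬛⬛❓❓
⬛❓❓❓❓❓❓❓❓
⬛❓❓❓❓❓❓❓❓

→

❓🟩⬛🟩⬜🟩🟫🟫🟫
❓⬜⬜🟫🟫⬛🟫🟫🟫
❓🟩🟩🟩🟦🟫🟫🟫🟫
❓🟫⬜🟩⬛⬛🟦🟩🟩
❓⬜🟫🟫🔴🟩🟩🟫🟩
❓⬜🟩🟫🟩🟦🟩❓❓
❓⬜⬜🟩⬛⬛🟫❓❓
❓❓❓❓❓❓❓❓❓
❓❓❓❓❓❓❓❓❓

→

🟩⬛🟩⬜🟩🟫🟫🟫❓
⬜⬜🟫🟫⬛🟫🟫🟫❓
🟩🟩🟩🟦🟫🟫🟫🟫❓
🟫⬜🟩⬛⬛🟦🟩🟩❓
⬜🟫🟫🟫🔴🟩🟫🟩❓
⬜🟩🟫🟩🟦🟩🟩❓❓
⬜⬜🟩⬛⬛🟫🟩❓❓
❓❓❓❓❓❓❓❓❓
❓❓❓❓❓❓❓❓❓

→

⬛🟩⬜🟩🟫🟫🟫❓❓
⬜🟫🟫⬛🟫🟫🟫❓❓
🟩🟩🟦🟫🟫🟫🟫❓❓
⬜🟩⬛⬛🟦🟩🟩❓❓
🟫🟫🟫🟩🔴🟫🟩❓❓
🟩🟫🟩🟦🟩🟩⬜❓❓
⬜🟩⬛⬛🟫🟩🟫❓❓
❓❓❓❓❓❓❓❓❓
❓❓❓❓❓❓❓❓❓

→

🟩⬜🟩🟫🟫🟫❓❓❓
🟫🟫⬛🟫🟫🟫❓❓❓
🟩🟦🟫🟫🟫🟫🟫❓❓
🟩⬛⬛🟦🟩🟩🟩❓❓
🟫🟫🟩🟩🔴🟩🟩❓❓
🟫🟩🟦🟩🟩⬜🟩❓❓
🟩⬛⬛🟫🟩🟫⬛❓❓
❓❓❓❓❓❓❓❓❓
❓❓❓❓❓❓❓❓❓

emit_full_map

❓🟩🟩🟩🟩⬜🟩🟩❓
🟩🟫🟩🟩⬜⬜🟫🟫❓
🟩⬛🟩⬜🟩🟫🟫🟫❓
⬜⬜🟫🟫⬛🟫🟫🟫❓
🟩🟩🟩🟦🟫🟫🟫🟫🟫
🟫⬜🟩⬛⬛🟦🟩🟩🟩
⬜🟫🟫🟫🟩🟩🔴🟩🟩
⬜🟩🟫🟩🟦🟩🟩⬜🟩
⬜⬜🟩⬛⬛🟫🟩🟫⬛


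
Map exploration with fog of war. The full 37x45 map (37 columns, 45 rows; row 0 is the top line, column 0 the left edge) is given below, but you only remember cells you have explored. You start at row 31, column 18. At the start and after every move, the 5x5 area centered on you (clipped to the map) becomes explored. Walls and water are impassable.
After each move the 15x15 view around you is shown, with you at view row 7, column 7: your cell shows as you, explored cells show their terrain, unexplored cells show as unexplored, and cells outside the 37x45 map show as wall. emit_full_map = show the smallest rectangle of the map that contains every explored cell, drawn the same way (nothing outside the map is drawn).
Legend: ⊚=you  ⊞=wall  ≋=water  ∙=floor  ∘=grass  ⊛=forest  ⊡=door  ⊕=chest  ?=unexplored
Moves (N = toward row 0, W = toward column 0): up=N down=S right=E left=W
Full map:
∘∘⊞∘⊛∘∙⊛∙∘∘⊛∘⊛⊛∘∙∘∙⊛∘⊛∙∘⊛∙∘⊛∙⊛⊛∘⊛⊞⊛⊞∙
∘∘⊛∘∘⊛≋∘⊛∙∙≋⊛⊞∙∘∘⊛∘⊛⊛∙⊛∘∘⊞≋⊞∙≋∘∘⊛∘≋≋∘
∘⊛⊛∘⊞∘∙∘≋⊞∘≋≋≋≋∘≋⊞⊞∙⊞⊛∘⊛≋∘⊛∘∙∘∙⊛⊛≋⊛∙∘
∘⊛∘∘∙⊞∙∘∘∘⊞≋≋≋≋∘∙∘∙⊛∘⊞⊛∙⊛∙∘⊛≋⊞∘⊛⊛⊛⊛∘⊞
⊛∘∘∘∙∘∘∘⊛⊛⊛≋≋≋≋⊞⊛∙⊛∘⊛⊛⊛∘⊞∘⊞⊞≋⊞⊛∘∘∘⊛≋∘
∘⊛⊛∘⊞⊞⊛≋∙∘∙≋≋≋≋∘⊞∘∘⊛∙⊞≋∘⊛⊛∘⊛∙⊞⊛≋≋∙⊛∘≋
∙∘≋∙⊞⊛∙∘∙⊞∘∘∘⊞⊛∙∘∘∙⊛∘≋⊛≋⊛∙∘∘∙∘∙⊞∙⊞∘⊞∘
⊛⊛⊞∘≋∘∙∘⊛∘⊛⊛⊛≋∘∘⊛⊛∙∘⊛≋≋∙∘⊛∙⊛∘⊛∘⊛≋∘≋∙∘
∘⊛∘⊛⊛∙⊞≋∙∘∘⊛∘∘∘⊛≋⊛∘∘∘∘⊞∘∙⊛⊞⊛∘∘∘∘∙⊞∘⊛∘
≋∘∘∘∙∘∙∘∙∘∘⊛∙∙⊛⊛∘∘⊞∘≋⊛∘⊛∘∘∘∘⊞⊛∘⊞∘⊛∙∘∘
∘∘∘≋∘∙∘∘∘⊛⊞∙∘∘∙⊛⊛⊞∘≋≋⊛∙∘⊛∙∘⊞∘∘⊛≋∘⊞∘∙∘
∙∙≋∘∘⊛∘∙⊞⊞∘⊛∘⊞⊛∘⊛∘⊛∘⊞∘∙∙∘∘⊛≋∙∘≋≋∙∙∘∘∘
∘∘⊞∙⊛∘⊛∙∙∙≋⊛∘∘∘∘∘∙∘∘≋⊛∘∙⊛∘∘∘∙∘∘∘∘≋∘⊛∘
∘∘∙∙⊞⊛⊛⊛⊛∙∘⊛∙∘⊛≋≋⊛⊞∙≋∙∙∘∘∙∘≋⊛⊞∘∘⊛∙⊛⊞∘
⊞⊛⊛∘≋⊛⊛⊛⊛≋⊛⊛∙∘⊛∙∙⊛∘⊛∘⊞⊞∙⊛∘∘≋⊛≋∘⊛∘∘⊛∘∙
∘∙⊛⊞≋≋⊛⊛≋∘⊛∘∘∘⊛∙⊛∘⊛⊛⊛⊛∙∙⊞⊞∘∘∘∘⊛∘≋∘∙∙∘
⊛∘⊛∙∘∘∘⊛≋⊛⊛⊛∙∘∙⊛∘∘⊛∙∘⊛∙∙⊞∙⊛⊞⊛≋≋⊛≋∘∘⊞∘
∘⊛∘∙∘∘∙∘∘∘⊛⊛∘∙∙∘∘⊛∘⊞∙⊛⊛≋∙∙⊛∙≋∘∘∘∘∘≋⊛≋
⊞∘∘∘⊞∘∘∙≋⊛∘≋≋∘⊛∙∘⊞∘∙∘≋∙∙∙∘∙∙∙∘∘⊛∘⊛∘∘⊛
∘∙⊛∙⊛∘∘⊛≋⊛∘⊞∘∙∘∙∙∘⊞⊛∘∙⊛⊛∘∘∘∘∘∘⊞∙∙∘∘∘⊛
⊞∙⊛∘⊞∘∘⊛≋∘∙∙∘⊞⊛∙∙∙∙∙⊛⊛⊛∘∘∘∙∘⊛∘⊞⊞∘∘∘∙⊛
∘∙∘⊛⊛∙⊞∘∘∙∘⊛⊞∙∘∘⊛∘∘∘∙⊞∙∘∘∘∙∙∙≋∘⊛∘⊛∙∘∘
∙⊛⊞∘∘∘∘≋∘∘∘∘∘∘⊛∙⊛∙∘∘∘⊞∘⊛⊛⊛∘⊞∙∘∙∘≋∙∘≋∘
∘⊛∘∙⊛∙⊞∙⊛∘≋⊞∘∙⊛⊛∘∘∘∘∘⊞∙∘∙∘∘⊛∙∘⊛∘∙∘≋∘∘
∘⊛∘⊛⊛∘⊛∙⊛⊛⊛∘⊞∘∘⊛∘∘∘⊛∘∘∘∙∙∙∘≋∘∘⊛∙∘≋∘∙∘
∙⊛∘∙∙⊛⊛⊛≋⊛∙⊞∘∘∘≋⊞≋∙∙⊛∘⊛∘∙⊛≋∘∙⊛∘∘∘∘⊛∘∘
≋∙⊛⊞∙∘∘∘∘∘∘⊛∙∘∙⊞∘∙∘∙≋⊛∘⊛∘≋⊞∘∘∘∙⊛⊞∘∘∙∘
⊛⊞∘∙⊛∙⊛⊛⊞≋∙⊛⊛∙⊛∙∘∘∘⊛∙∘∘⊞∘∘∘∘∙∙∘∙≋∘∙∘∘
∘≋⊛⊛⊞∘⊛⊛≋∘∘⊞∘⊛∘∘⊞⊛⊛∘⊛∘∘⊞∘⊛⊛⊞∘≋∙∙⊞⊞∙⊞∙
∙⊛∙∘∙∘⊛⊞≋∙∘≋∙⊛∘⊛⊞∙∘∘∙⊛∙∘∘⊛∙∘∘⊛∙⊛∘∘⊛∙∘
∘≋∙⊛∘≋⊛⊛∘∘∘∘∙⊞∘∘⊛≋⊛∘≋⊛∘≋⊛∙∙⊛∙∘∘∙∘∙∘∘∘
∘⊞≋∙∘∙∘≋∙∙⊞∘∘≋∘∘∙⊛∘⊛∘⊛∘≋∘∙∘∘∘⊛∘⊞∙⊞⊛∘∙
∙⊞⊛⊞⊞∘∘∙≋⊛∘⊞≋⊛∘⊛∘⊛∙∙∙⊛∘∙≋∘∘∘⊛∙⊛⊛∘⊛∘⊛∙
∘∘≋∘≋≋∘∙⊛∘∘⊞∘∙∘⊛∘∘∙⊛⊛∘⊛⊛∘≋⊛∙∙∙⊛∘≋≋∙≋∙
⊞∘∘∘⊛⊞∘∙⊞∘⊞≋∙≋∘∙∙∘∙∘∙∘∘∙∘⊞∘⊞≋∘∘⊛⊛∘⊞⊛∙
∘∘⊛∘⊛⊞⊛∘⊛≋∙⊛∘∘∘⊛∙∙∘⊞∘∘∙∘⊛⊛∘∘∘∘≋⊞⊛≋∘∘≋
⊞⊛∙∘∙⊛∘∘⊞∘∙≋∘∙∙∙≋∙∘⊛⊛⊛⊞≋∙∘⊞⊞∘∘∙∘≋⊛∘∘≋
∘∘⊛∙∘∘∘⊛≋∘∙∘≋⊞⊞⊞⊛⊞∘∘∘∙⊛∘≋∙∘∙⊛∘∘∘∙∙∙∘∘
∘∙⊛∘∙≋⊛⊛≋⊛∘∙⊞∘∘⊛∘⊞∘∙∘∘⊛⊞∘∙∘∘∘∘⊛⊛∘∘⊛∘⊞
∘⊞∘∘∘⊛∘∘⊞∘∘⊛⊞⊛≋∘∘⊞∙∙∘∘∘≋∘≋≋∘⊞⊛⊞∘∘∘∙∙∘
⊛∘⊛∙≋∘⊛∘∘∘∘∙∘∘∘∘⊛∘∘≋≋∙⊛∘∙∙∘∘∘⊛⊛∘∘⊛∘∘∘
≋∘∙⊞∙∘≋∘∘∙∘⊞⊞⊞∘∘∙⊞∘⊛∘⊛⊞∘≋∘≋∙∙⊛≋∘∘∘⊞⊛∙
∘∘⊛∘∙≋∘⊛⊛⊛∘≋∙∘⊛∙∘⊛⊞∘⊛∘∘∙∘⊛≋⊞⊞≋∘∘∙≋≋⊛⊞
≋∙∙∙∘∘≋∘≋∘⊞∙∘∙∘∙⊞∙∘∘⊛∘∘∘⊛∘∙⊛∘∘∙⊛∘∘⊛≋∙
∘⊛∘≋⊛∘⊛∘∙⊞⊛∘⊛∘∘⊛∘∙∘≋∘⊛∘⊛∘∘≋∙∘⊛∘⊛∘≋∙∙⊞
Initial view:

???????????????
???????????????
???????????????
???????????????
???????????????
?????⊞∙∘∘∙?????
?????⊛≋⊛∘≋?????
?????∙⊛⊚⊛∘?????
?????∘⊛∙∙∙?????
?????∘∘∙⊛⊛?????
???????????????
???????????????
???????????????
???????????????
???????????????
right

???????????????
???????????????
???????????????
???????????????
???????????????
????⊞∙∘∘∙⊛?????
????⊛≋⊛∘≋⊛?????
????∙⊛∘⊚∘⊛?????
????∘⊛∙∙∙⊛?????
????∘∘∙⊛⊛∘?????
???????????????
???????????????
???????????????
???????????????
???????????????

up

???????????????
???????????????
???????????????
???????????????
???????????????
?????⊛⊛∘⊛∘?????
????⊞∙∘∘∙⊛?????
????⊛≋⊛⊚≋⊛?????
????∙⊛∘⊛∘⊛?????
????∘⊛∙∙∙⊛?????
????∘∘∙⊛⊛∘?????
???????????????
???????????????
???????????????
???????????????

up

???????????????
???????????????
???????????????
???????????????
???????????????
?????∘∘⊛∙∘?????
?????⊛⊛∘⊛∘?????
????⊞∙∘⊚∙⊛?????
????⊛≋⊛∘≋⊛?????
????∙⊛∘⊛∘⊛?????
????∘⊛∙∙∙⊛?????
????∘∘∙⊛⊛∘?????
???????????????
???????????????
???????????????

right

???????????????
???????????????
???????????????
???????????????
???????????????
????∘∘⊛∙∘∘?????
????⊛⊛∘⊛∘∘?????
???⊞∙∘∘⊚⊛∙?????
???⊛≋⊛∘≋⊛∘?????
???∙⊛∘⊛∘⊛∘?????
???∘⊛∙∙∙⊛??????
???∘∘∙⊛⊛∘??????
???????????????
???????????????
???????????????

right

???????????????
???????????????
???????????????
???????????????
???????????????
???∘∘⊛∙∘∘⊞?????
???⊛⊛∘⊛∘∘⊞?????
??⊞∙∘∘∙⊚∙∘?????
??⊛≋⊛∘≋⊛∘≋?????
??∙⊛∘⊛∘⊛∘≋?????
??∘⊛∙∙∙⊛???????
??∘∘∙⊛⊛∘???????
???????????????
???????????????
???????????????

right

???????????????
???????????????
???????????????
???????????????
???????????????
??∘∘⊛∙∘∘⊞∘?????
??⊛⊛∘⊛∘∘⊞∘?????
?⊞∙∘∘∙⊛⊚∘∘?????
?⊛≋⊛∘≋⊛∘≋⊛?????
?∙⊛∘⊛∘⊛∘≋∘?????
?∘⊛∙∙∙⊛????????
?∘∘∙⊛⊛∘????????
???????????????
???????????????
???????????????

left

???????????????
???????????????
???????????????
???????????????
???????????????
???∘∘⊛∙∘∘⊞∘????
???⊛⊛∘⊛∘∘⊞∘????
??⊞∙∘∘∙⊚∙∘∘????
??⊛≋⊛∘≋⊛∘≋⊛????
??∙⊛∘⊛∘⊛∘≋∘????
??∘⊛∙∙∙⊛???????
??∘∘∙⊛⊛∘???????
???????????????
???????????????
???????????????

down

???????????????
???????????????
???????????????
???????????????
???∘∘⊛∙∘∘⊞∘????
???⊛⊛∘⊛∘∘⊞∘????
??⊞∙∘∘∙⊛∙∘∘????
??⊛≋⊛∘≋⊚∘≋⊛????
??∙⊛∘⊛∘⊛∘≋∘????
??∘⊛∙∙∙⊛∘∙?????
??∘∘∙⊛⊛∘???????
???????????????
???????????????
???????????????
???????????????

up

???????????????
???????????????
???????????????
???????????????
???????????????
???∘∘⊛∙∘∘⊞∘????
???⊛⊛∘⊛∘∘⊞∘????
??⊞∙∘∘∙⊚∙∘∘????
??⊛≋⊛∘≋⊛∘≋⊛????
??∙⊛∘⊛∘⊛∘≋∘????
??∘⊛∙∙∙⊛∘∙?????
??∘∘∙⊛⊛∘???????
???????????????
???????????????
???????????????

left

???????????????
???????????????
???????????????
???????????????
???????????????
????∘∘⊛∙∘∘⊞∘???
????⊛⊛∘⊛∘∘⊞∘???
???⊞∙∘∘⊚⊛∙∘∘???
???⊛≋⊛∘≋⊛∘≋⊛???
???∙⊛∘⊛∘⊛∘≋∘???
???∘⊛∙∙∙⊛∘∙????
???∘∘∙⊛⊛∘??????
???????????????
???????????????
???????????????

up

???????????????
???????????????
???????????????
???????????????
???????????????
?????∘∙≋⊛∘?????
????∘∘⊛∙∘∘⊞∘???
????⊛⊛∘⊚∘∘⊞∘???
???⊞∙∘∘∙⊛∙∘∘???
???⊛≋⊛∘≋⊛∘≋⊛???
???∙⊛∘⊛∘⊛∘≋∘???
???∘⊛∙∙∙⊛∘∙????
???∘∘∙⊛⊛∘??????
???????????????
???????????????

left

???????????????
???????????????
???????????????
???????????????
???????????????
?????∙∘∙≋⊛∘????
?????∘∘⊛∙∘∘⊞∘??
?????⊛⊛⊚⊛∘∘⊞∘??
????⊞∙∘∘∙⊛∙∘∘??
????⊛≋⊛∘≋⊛∘≋⊛??
????∙⊛∘⊛∘⊛∘≋∘??
????∘⊛∙∙∙⊛∘∙???
????∘∘∙⊛⊛∘?????
???????????????
???????????????

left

???????????????
???????????????
???????????????
???????????????
???????????????
?????∘∙∘∙≋⊛∘???
?????∘∘∘⊛∙∘∘⊞∘?
?????⊞⊛⊚∘⊛∘∘⊞∘?
?????⊞∙∘∘∙⊛∙∘∘?
?????⊛≋⊛∘≋⊛∘≋⊛?
?????∙⊛∘⊛∘⊛∘≋∘?
?????∘⊛∙∙∙⊛∘∙??
?????∘∘∙⊛⊛∘????
???????????????
???????????????

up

???????????????
???????????????
???????????????
???????????????
???????????????
?????⊞≋∙∙⊛?????
?????∘∙∘∙≋⊛∘???
?????∘∘⊚⊛∙∘∘⊞∘?
?????⊞⊛⊛∘⊛∘∘⊞∘?
?????⊞∙∘∘∙⊛∙∘∘?
?????⊛≋⊛∘≋⊛∘≋⊛?
?????∙⊛∘⊛∘⊛∘≋∘?
?????∘⊛∙∙∙⊛∘∙??
?????∘∘∙⊛⊛∘????
???????????????

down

???????????????
???????????????
???????????????
???????????????
?????⊞≋∙∙⊛?????
?????∘∙∘∙≋⊛∘???
?????∘∘∘⊛∙∘∘⊞∘?
?????⊞⊛⊚∘⊛∘∘⊞∘?
?????⊞∙∘∘∙⊛∙∘∘?
?????⊛≋⊛∘≋⊛∘≋⊛?
?????∙⊛∘⊛∘⊛∘≋∘?
?????∘⊛∙∙∙⊛∘∙??
?????∘∘∙⊛⊛∘????
???????????????
???????????????

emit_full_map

⊞≋∙∙⊛????
∘∙∘∙≋⊛∘??
∘∘∘⊛∙∘∘⊞∘
⊞⊛⊚∘⊛∘∘⊞∘
⊞∙∘∘∙⊛∙∘∘
⊛≋⊛∘≋⊛∘≋⊛
∙⊛∘⊛∘⊛∘≋∘
∘⊛∙∙∙⊛∘∙?
∘∘∙⊛⊛∘???
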